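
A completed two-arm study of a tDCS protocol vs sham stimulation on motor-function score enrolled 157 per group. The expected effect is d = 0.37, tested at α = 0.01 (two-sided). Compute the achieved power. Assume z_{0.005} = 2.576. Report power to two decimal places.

For two equal groups, power = Φ(d·√(n/2) − z_{α/2}).
d·√(n/2) = 0.37 × √(157/2) = 0.37 × 8.860 = 3.278.
z_β = 3.278 − 2.576 = 0.702.
Power = Φ(0.702) = 0.759.

power ≈ 0.76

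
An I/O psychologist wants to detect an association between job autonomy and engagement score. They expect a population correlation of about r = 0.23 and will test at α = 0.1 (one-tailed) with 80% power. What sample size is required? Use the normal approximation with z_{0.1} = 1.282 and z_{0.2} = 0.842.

Fisher's z: C = ½·ln((1+r)/(1−r)) = ½·ln(1.5974) = 0.2342.
n = ((z_{α} + z_β)/C)² + 3.
(1.282 + 0.842) / 0.2342 = 2.124 / 0.2342 = 9.069.
n = 9.069² + 3 = 82.25 + 3 = 85.2.
Round up.

n = 86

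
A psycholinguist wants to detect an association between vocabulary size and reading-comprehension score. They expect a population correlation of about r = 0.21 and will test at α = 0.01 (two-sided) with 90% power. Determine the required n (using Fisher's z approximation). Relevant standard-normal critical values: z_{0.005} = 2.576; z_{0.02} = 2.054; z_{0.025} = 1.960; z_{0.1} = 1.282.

n = 331

Fisher's z: C = ½·ln((1+r)/(1−r)) = ½·ln(1.5316) = 0.2132.
n = ((z_{α/2} + z_β)/C)² + 3.
(2.576 + 1.282) / 0.2132 = 3.858 / 0.2132 = 18.096.
n = 18.096² + 3 = 327.45 + 3 = 330.5.
Round up.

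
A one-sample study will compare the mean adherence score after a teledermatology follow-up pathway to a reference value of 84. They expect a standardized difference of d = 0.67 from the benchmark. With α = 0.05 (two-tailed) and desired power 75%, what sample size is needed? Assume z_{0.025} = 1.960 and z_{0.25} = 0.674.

For a one-sample test: n = ((z_{α/2} + z_β) / d)².
z_{α/2} + z_β = 1.960 + 0.674 = 2.634.
n = (2.634 / 0.67)² = 3.931² = 15.46.
Round up.

n = 16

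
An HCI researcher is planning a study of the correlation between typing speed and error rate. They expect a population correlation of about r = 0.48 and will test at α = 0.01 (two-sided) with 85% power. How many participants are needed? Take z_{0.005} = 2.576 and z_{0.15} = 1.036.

n = 51

Fisher's z: C = ½·ln((1+r)/(1−r)) = ½·ln(2.8462) = 0.5230.
n = ((z_{α/2} + z_β)/C)² + 3.
(2.576 + 1.036) / 0.5230 = 3.612 / 0.5230 = 6.906.
n = 6.906² + 3 = 47.70 + 3 = 50.7.
Round up.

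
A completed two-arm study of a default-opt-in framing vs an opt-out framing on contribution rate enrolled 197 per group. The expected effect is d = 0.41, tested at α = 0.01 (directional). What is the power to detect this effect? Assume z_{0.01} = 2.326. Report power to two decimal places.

power ≈ 0.96

For two equal groups, power = Φ(d·√(n/2) − z_{α}).
d·√(n/2) = 0.41 × √(197/2) = 0.41 × 9.925 = 4.069.
z_β = 4.069 − 2.326 = 1.743.
Power = Φ(1.743) = 0.959.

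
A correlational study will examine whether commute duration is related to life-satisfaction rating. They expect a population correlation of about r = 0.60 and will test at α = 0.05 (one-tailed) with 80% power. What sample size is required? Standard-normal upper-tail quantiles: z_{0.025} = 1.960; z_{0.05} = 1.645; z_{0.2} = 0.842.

Fisher's z: C = ½·ln((1+r)/(1−r)) = ½·ln(4.0000) = 0.6931.
n = ((z_{α} + z_β)/C)² + 3.
(1.645 + 0.842) / 0.6931 = 2.487 / 0.6931 = 3.588.
n = 3.588² + 3 = 12.88 + 3 = 15.9.
Round up.

n = 16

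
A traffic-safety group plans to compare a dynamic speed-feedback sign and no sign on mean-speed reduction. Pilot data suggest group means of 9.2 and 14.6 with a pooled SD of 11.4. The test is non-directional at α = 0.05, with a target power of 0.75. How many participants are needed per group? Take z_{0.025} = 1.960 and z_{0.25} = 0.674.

n = 62 per group

Cohen's d = |M₁ − M₂| / SD_pooled = |9.2 − 14.6| / 11.4 = 5.4 / 11.4 = 0.474.
For two independent groups with equal n: n = 2·((z_{α/2} + z_β) / d)².
z_{α/2} + z_β = 1.960 + 0.674 = 2.634.
n = 2 × (2.634 / 0.474)² = 2 × 5.557² = 2 × 30.88 = 61.8.
Round up to the next whole participant.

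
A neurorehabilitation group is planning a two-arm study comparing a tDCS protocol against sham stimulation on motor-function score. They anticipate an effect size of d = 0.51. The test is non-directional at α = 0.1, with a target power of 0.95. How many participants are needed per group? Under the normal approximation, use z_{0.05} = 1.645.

n = 84 per group

For two independent groups with equal n: n = 2·((z_{α/2} + z_β) / d)².
z_{α/2} + z_β = 1.645 + 1.645 = 3.290.
n = 2 × (3.290 / 0.51)² = 2 × 6.451² = 2 × 41.62 = 83.2.
Round up to the next whole participant.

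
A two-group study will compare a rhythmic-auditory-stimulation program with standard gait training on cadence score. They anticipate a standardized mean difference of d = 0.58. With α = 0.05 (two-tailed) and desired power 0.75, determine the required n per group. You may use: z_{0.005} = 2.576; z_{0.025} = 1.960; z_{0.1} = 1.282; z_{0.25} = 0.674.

n = 42 per group

For two independent groups with equal n: n = 2·((z_{α/2} + z_β) / d)².
z_{α/2} + z_β = 1.960 + 0.674 = 2.634.
n = 2 × (2.634 / 0.58)² = 2 × 4.541² = 2 × 20.62 = 41.2.
Round up to the next whole participant.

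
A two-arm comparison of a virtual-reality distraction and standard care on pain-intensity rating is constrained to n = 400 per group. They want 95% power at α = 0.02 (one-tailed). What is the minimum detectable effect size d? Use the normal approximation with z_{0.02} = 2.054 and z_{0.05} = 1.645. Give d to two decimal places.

d_min ≈ 0.26

For two independent groups of n = 400 each: d_min = (z_{α} + z_β)·√(2/n).
z-sum = 2.054 + 1.645 = 3.699.
d_min = 3.699 × √(2/400) = 3.699 × 0.0707 = 0.262.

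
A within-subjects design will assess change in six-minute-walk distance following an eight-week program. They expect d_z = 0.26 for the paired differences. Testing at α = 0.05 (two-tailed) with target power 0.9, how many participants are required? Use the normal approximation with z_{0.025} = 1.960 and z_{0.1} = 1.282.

n = 156 pairs

For a paired (one-sample on differences) test: n = ((z_{α/2} + z_β) / d)².
z_{α/2} + z_β = 1.960 + 1.282 = 3.242.
n = (3.242 / 0.26)² = 12.469² = 155.48.
Round up.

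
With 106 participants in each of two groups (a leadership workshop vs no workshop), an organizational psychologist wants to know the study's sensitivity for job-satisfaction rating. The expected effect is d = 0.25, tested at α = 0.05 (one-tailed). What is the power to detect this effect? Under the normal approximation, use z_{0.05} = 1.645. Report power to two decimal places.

For two equal groups, power = Φ(d·√(n/2) − z_{α}).
d·√(n/2) = 0.25 × √(106/2) = 0.25 × 7.280 = 1.820.
z_β = 1.820 − 1.645 = 0.175.
Power = Φ(0.175) = 0.569.

power ≈ 0.57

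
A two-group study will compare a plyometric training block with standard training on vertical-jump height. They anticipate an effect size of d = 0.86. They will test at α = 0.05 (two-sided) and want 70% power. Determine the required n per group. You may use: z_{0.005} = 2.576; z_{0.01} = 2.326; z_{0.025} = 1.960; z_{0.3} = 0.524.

n = 17 per group

For two independent groups with equal n: n = 2·((z_{α/2} + z_β) / d)².
z_{α/2} + z_β = 1.960 + 0.524 = 2.484.
n = 2 × (2.484 / 0.86)² = 2 × 2.888² = 2 × 8.34 = 16.7.
Round up to the next whole participant.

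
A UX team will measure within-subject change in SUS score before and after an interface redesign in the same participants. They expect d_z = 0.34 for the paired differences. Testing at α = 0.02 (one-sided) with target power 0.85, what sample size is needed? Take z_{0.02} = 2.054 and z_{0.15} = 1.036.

For a paired (one-sample on differences) test: n = ((z_{α} + z_β) / d)².
z_{α} + z_β = 2.054 + 1.036 = 3.090.
n = (3.090 / 0.34)² = 9.088² = 82.60.
Round up.

n = 83 pairs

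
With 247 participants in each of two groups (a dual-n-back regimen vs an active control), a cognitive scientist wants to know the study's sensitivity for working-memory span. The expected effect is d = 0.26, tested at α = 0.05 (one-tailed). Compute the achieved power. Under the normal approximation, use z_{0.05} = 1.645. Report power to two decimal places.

For two equal groups, power = Φ(d·√(n/2) − z_{α}).
d·√(n/2) = 0.26 × √(247/2) = 0.26 × 11.113 = 2.889.
z_β = 2.889 − 1.645 = 1.244.
Power = Φ(1.244) = 0.893.

power ≈ 0.89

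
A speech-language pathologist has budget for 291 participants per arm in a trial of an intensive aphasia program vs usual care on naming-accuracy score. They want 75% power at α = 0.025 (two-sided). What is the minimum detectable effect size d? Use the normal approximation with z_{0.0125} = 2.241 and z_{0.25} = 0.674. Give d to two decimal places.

For two independent groups of n = 291 each: d_min = (z_{α/2} + z_β)·√(2/n).
z-sum = 2.241 + 0.674 = 2.915.
d_min = 2.915 × √(2/291) = 2.915 × 0.0829 = 0.242.

d_min ≈ 0.24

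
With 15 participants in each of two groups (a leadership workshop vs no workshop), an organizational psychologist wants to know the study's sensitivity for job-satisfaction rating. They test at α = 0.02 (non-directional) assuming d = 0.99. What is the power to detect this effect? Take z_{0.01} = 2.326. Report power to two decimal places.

For two equal groups, power = Φ(d·√(n/2) − z_{α/2}).
d·√(n/2) = 0.99 × √(15/2) = 0.99 × 2.739 = 2.711.
z_β = 2.711 − 2.326 = 0.385.
Power = Φ(0.385) = 0.650.

power ≈ 0.65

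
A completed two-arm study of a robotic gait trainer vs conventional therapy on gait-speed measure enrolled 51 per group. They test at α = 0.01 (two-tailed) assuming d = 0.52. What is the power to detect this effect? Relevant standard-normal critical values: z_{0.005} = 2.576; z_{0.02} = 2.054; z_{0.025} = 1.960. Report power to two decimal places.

power ≈ 0.52

For two equal groups, power = Φ(d·√(n/2) − z_{α/2}).
d·√(n/2) = 0.52 × √(51/2) = 0.52 × 5.050 = 2.626.
z_β = 2.626 − 2.576 = 0.050.
Power = Φ(0.050) = 0.520.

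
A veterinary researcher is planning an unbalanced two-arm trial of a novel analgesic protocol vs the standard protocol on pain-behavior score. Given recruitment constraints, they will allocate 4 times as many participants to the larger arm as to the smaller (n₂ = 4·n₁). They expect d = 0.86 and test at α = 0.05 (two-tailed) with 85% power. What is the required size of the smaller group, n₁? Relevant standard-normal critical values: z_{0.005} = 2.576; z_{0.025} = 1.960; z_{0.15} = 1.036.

With allocation ratio k = n₂/n₁ = 4, Var(x̄₁−x̄₂) = σ²(1/n₁ + 1/(k·n₁)) = σ²·(k+1)/(k·n₁).
So n₁ = (1 + 1/k)·((z_{α/2} + z_β)/d)² = 1.250 × (2.996/0.86)².
n₁ = 1.250 × 12.14 = 15.2.
Round up: n₁ = 16, giving n₂ = 4 × 16 = 64.

n₁ = 16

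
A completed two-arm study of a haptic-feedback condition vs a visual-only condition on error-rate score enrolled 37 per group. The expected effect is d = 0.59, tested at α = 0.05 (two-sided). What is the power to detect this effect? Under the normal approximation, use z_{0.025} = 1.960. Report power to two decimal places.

power ≈ 0.72

For two equal groups, power = Φ(d·√(n/2) − z_{α/2}).
d·√(n/2) = 0.59 × √(37/2) = 0.59 × 4.301 = 2.538.
z_β = 2.538 − 1.960 = 0.578.
Power = Φ(0.578) = 0.718.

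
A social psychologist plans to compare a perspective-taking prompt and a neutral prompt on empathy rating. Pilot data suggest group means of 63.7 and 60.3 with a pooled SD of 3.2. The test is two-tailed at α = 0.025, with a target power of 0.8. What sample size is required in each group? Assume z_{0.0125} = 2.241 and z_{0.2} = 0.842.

Cohen's d = |M₁ − M₂| / SD_pooled = |63.7 − 60.3| / 3.2 = 3.4 / 3.2 = 1.063.
For two independent groups with equal n: n = 2·((z_{α/2} + z_β) / d)².
z_{α/2} + z_β = 2.241 + 0.842 = 3.083.
n = 2 × (3.083 / 1.063)² = 2 × 2.900² = 2 × 8.41 = 16.8.
Round up to the next whole participant.

n = 17 per group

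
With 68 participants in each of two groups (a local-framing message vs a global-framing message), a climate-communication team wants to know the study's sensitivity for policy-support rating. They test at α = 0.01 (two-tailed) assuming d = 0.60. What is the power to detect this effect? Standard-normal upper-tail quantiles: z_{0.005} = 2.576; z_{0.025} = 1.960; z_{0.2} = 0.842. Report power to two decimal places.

power ≈ 0.82

For two equal groups, power = Φ(d·√(n/2) − z_{α/2}).
d·√(n/2) = 0.60 × √(68/2) = 0.60 × 5.831 = 3.499.
z_β = 3.499 − 2.576 = 0.923.
Power = Φ(0.923) = 0.822.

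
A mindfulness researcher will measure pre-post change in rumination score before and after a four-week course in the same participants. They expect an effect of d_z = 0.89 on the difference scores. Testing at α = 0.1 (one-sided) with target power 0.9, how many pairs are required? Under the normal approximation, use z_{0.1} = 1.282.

n = 9 pairs

For a paired (one-sample on differences) test: n = ((z_{α} + z_β) / d)².
z_{α} + z_β = 1.282 + 1.282 = 2.564.
n = (2.564 / 0.89)² = 2.881² = 8.30.
Round up.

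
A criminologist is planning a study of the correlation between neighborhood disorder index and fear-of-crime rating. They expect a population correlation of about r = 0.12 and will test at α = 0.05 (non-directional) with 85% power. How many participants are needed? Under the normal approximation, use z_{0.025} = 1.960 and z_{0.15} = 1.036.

Fisher's z: C = ½·ln((1+r)/(1−r)) = ½·ln(1.2727) = 0.1206.
n = ((z_{α/2} + z_β)/C)² + 3.
(1.960 + 1.036) / 0.1206 = 2.996 / 0.1206 = 24.842.
n = 24.842² + 3 = 617.15 + 3 = 620.1.
Round up.

n = 621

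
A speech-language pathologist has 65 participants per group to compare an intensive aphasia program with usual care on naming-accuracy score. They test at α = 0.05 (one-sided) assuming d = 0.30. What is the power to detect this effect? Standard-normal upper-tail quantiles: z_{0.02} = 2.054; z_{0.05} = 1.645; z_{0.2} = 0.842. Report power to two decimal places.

power ≈ 0.53

For two equal groups, power = Φ(d·√(n/2) − z_{α}).
d·√(n/2) = 0.30 × √(65/2) = 0.30 × 5.701 = 1.710.
z_β = 1.710 − 1.645 = 0.065.
Power = Φ(0.065) = 0.526.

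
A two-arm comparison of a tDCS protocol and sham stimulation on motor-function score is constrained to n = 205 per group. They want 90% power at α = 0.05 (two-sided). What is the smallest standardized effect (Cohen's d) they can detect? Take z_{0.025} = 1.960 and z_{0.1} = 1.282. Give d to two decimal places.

For two independent groups of n = 205 each: d_min = (z_{α/2} + z_β)·√(2/n).
z-sum = 1.960 + 1.282 = 3.242.
d_min = 3.242 × √(2/205) = 3.242 × 0.0988 = 0.320.

d_min ≈ 0.32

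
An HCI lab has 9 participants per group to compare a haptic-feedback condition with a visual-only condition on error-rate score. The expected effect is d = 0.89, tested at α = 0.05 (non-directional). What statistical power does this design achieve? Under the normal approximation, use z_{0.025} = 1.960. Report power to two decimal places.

For two equal groups, power = Φ(d·√(n/2) − z_{α/2}).
d·√(n/2) = 0.89 × √(9/2) = 0.89 × 2.121 = 1.888.
z_β = 1.888 − 1.960 = -0.072.
Power = Φ(-0.072) = 0.471.

power ≈ 0.47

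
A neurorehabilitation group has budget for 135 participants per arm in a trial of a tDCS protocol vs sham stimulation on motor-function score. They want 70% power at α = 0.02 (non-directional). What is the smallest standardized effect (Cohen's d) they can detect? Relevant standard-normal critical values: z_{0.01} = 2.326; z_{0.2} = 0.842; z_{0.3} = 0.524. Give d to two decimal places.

For two independent groups of n = 135 each: d_min = (z_{α/2} + z_β)·√(2/n).
z-sum = 2.326 + 0.524 = 2.850.
d_min = 2.850 × √(2/135) = 2.850 × 0.1217 = 0.347.

d_min ≈ 0.35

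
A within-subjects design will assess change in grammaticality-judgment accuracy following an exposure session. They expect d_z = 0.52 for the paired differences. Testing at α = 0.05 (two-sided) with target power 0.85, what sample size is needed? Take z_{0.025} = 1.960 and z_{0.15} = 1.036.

For a paired (one-sample on differences) test: n = ((z_{α/2} + z_β) / d)².
z_{α/2} + z_β = 1.960 + 1.036 = 2.996.
n = (2.996 / 0.52)² = 5.762² = 33.20.
Round up.

n = 34 pairs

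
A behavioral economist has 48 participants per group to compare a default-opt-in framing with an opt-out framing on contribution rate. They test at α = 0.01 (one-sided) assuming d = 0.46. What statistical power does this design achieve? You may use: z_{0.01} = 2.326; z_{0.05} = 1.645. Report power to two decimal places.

power ≈ 0.47

For two equal groups, power = Φ(d·√(n/2) − z_{α}).
d·√(n/2) = 0.46 × √(48/2) = 0.46 × 4.899 = 2.254.
z_β = 2.254 − 2.326 = -0.072.
Power = Φ(-0.072) = 0.471.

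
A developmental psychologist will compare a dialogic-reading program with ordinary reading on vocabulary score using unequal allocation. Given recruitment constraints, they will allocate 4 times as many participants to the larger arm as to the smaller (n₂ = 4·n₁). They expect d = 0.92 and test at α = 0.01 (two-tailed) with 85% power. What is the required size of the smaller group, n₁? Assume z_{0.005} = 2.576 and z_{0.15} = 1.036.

n₁ = 20

With allocation ratio k = n₂/n₁ = 4, Var(x̄₁−x̄₂) = σ²(1/n₁ + 1/(k·n₁)) = σ²·(k+1)/(k·n₁).
So n₁ = (1 + 1/k)·((z_{α/2} + z_β)/d)² = 1.250 × (3.612/0.92)².
n₁ = 1.250 × 15.41 = 19.3.
Round up: n₁ = 20, giving n₂ = 4 × 20 = 80.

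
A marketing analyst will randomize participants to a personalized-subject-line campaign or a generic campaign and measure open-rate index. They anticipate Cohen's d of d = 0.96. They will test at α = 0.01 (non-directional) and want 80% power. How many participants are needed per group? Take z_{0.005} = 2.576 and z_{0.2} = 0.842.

n = 26 per group

For two independent groups with equal n: n = 2·((z_{α/2} + z_β) / d)².
z_{α/2} + z_β = 2.576 + 0.842 = 3.418.
n = 2 × (3.418 / 0.96)² = 2 × 3.560² = 2 × 12.68 = 25.4.
Round up to the next whole participant.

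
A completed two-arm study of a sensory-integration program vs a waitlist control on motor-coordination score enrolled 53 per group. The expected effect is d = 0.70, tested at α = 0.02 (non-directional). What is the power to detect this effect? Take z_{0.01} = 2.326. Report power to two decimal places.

power ≈ 0.90

For two equal groups, power = Φ(d·√(n/2) − z_{α/2}).
d·√(n/2) = 0.70 × √(53/2) = 0.70 × 5.148 = 3.603.
z_β = 3.603 − 2.326 = 1.277.
Power = Φ(1.277) = 0.899.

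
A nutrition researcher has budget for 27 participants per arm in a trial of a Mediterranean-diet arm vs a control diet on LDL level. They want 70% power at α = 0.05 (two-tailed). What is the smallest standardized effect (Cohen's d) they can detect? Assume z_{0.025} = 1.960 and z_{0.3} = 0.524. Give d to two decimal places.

For two independent groups of n = 27 each: d_min = (z_{α/2} + z_β)·√(2/n).
z-sum = 1.960 + 0.524 = 2.484.
d_min = 2.484 × √(2/27) = 2.484 × 0.2722 = 0.676.

d_min ≈ 0.68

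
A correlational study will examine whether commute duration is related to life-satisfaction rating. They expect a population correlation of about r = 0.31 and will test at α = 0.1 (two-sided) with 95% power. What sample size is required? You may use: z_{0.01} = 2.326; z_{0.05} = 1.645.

Fisher's z: C = ½·ln((1+r)/(1−r)) = ½·ln(1.8986) = 0.3205.
n = ((z_{α/2} + z_β)/C)² + 3.
(1.645 + 1.645) / 0.3205 = 3.290 / 0.3205 = 10.265.
n = 10.265² + 3 = 105.37 + 3 = 108.4.
Round up.

n = 109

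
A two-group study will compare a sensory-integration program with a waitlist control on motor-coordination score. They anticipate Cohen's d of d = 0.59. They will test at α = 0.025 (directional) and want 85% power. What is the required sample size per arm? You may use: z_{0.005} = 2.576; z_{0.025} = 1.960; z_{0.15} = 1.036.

For two independent groups with equal n: n = 2·((z_{α} + z_β) / d)².
z_{α} + z_β = 1.960 + 1.036 = 2.996.
n = 2 × (2.996 / 0.59)² = 2 × 5.078² = 2 × 25.79 = 51.6.
Round up to the next whole participant.

n = 52 per group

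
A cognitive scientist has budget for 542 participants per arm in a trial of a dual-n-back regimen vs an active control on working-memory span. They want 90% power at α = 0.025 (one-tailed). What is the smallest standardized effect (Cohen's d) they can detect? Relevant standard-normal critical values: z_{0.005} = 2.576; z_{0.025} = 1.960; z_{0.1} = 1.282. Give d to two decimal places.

d_min ≈ 0.20

For two independent groups of n = 542 each: d_min = (z_{α} + z_β)·√(2/n).
z-sum = 1.960 + 1.282 = 3.242.
d_min = 3.242 × √(2/542) = 3.242 × 0.0607 = 0.197.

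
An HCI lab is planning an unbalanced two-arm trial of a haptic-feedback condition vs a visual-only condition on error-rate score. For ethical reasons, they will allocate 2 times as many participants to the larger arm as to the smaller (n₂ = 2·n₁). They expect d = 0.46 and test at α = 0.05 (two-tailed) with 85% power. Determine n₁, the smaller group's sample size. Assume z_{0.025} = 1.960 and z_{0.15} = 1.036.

With allocation ratio k = n₂/n₁ = 2, Var(x̄₁−x̄₂) = σ²(1/n₁ + 1/(k·n₁)) = σ²·(k+1)/(k·n₁).
So n₁ = (1 + 1/k)·((z_{α/2} + z_β)/d)² = 1.500 × (2.996/0.46)².
n₁ = 1.500 × 42.42 = 63.6.
Round up: n₁ = 64, giving n₂ = 2 × 64 = 128.

n₁ = 64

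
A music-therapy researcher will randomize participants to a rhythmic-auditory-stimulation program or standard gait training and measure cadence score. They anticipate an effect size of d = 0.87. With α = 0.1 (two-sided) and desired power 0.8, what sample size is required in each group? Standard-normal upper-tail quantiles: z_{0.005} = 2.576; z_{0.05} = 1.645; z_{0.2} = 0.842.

n = 17 per group

For two independent groups with equal n: n = 2·((z_{α/2} + z_β) / d)².
z_{α/2} + z_β = 1.645 + 0.842 = 2.487.
n = 2 × (2.487 / 0.87)² = 2 × 2.859² = 2 × 8.17 = 16.3.
Round up to the next whole participant.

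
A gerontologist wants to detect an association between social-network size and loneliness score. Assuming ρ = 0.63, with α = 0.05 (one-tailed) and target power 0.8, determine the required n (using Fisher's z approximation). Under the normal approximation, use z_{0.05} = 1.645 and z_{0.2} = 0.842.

Fisher's z: C = ½·ln((1+r)/(1−r)) = ½·ln(4.4054) = 0.7414.
n = ((z_{α} + z_β)/C)² + 3.
(1.645 + 0.842) / 0.7414 = 2.487 / 0.7414 = 3.354.
n = 3.354² + 3 = 11.25 + 3 = 14.3.
Round up.

n = 15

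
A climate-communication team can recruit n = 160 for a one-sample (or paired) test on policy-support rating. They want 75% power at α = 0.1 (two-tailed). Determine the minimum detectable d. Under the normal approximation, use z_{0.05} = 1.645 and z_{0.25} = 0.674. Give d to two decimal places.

For a single sample (or paired design) of n = 160: d_min = (z_{α/2} + z_β)/√n.
z-sum = 1.645 + 0.674 = 2.319.
d_min = 2.319 / √160 = 2.319 / 12.649 = 0.183.

d_min ≈ 0.18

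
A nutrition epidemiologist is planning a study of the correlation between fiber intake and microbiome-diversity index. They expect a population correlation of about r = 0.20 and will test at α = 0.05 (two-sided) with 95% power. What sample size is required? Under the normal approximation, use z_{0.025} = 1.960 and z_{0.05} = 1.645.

n = 320

Fisher's z: C = ½·ln((1+r)/(1−r)) = ½·ln(1.5000) = 0.2027.
n = ((z_{α/2} + z_β)/C)² + 3.
(1.960 + 1.645) / 0.2027 = 3.605 / 0.2027 = 17.785.
n = 17.785² + 3 = 316.30 + 3 = 319.3.
Round up.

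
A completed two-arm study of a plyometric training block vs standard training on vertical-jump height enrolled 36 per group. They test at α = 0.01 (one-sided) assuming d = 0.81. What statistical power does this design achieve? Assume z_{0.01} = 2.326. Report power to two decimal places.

power ≈ 0.87

For two equal groups, power = Φ(d·√(n/2) − z_{α}).
d·√(n/2) = 0.81 × √(36/2) = 0.81 × 4.243 = 3.437.
z_β = 3.437 − 2.326 = 1.111.
Power = Φ(1.111) = 0.867.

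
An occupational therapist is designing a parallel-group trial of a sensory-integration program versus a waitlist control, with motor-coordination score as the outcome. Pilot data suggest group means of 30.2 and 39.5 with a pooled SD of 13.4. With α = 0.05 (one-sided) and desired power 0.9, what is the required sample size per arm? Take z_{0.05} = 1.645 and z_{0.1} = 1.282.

Cohen's d = |M₁ − M₂| / SD_pooled = |30.2 − 39.5| / 13.4 = 9.3 / 13.4 = 0.694.
For two independent groups with equal n: n = 2·((z_{α} + z_β) / d)².
z_{α} + z_β = 1.645 + 1.282 = 2.927.
n = 2 × (2.927 / 0.694)² = 2 × 4.218² = 2 × 17.79 = 35.6.
Round up to the next whole participant.

n = 36 per group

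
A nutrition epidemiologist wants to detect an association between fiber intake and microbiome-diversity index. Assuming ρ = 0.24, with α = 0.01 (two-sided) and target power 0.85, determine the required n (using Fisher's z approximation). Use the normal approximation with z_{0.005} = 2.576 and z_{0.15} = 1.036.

n = 221

Fisher's z: C = ½·ln((1+r)/(1−r)) = ½·ln(1.6316) = 0.2448.
n = ((z_{α/2} + z_β)/C)² + 3.
(2.576 + 1.036) / 0.2448 = 3.612 / 0.2448 = 14.755.
n = 14.755² + 3 = 217.71 + 3 = 220.7.
Round up.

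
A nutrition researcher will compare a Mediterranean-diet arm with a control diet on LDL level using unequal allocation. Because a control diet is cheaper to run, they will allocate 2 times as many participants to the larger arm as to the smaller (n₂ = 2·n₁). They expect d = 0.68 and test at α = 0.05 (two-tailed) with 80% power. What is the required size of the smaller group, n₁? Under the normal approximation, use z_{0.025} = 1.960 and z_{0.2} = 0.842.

With allocation ratio k = n₂/n₁ = 2, Var(x̄₁−x̄₂) = σ²(1/n₁ + 1/(k·n₁)) = σ²·(k+1)/(k·n₁).
So n₁ = (1 + 1/k)·((z_{α/2} + z_β)/d)² = 1.500 × (2.802/0.68)².
n₁ = 1.500 × 16.98 = 25.5.
Round up: n₁ = 26, giving n₂ = 2 × 26 = 52.

n₁ = 26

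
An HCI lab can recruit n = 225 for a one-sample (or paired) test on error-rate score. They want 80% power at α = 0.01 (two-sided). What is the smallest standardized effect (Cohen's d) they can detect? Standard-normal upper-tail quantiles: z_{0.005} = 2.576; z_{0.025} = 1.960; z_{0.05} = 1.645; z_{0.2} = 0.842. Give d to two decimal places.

d_min ≈ 0.23

For a single sample (or paired design) of n = 225: d_min = (z_{α/2} + z_β)/√n.
z-sum = 2.576 + 0.842 = 3.418.
d_min = 3.418 / √225 = 3.418 / 15.000 = 0.228.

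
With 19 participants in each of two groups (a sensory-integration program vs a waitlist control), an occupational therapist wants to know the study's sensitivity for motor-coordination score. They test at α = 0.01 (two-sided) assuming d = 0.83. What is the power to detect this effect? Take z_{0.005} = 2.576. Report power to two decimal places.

power ≈ 0.49

For two equal groups, power = Φ(d·√(n/2) − z_{α/2}).
d·√(n/2) = 0.83 × √(19/2) = 0.83 × 3.082 = 2.558.
z_β = 2.558 − 2.576 = -0.018.
Power = Φ(-0.018) = 0.493.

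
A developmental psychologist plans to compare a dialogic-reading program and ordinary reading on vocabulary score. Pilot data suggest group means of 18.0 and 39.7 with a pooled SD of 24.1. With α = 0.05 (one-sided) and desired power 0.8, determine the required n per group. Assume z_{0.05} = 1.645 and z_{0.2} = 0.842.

Cohen's d = |M₁ − M₂| / SD_pooled = |18.0 − 39.7| / 24.1 = 21.7 / 24.1 = 0.900.
For two independent groups with equal n: n = 2·((z_{α} + z_β) / d)².
z_{α} + z_β = 1.645 + 0.842 = 2.487.
n = 2 × (2.487 / 0.900)² = 2 × 2.763² = 2 × 7.64 = 15.3.
Round up to the next whole participant.

n = 16 per group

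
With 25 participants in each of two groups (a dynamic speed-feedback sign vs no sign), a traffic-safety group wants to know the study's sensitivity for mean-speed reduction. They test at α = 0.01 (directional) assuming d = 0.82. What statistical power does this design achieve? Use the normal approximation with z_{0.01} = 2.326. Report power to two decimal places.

power ≈ 0.72

For two equal groups, power = Φ(d·√(n/2) − z_{α}).
d·√(n/2) = 0.82 × √(25/2) = 0.82 × 3.536 = 2.899.
z_β = 2.899 − 2.326 = 0.573.
Power = Φ(0.573) = 0.717.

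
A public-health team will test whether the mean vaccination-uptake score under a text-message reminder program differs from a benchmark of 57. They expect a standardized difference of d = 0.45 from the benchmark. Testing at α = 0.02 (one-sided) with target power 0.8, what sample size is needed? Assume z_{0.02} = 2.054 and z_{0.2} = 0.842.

n = 42

For a one-sample test: n = ((z_{α} + z_β) / d)².
z_{α} + z_β = 2.054 + 0.842 = 2.896.
n = (2.896 / 0.45)² = 6.436² = 41.42.
Round up.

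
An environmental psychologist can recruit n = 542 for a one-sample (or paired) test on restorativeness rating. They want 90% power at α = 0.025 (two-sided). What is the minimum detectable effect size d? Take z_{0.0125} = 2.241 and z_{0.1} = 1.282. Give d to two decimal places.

d_min ≈ 0.15

For a single sample (or paired design) of n = 542: d_min = (z_{α/2} + z_β)/√n.
z-sum = 2.241 + 1.282 = 3.523.
d_min = 3.523 / √542 = 3.523 / 23.281 = 0.151.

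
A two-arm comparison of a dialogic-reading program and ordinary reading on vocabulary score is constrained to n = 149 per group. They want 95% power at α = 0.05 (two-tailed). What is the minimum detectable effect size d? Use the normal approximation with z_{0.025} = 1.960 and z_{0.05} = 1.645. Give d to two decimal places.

d_min ≈ 0.42

For two independent groups of n = 149 each: d_min = (z_{α/2} + z_β)·√(2/n).
z-sum = 1.960 + 1.645 = 3.605.
d_min = 3.605 × √(2/149) = 3.605 × 0.1159 = 0.418.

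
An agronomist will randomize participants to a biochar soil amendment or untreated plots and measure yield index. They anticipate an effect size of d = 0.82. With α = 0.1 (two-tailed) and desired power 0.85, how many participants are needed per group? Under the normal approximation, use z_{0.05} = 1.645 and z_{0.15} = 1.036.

For two independent groups with equal n: n = 2·((z_{α/2} + z_β) / d)².
z_{α/2} + z_β = 1.645 + 1.036 = 2.681.
n = 2 × (2.681 / 0.82)² = 2 × 3.270² = 2 × 10.69 = 21.4.
Round up to the next whole participant.

n = 22 per group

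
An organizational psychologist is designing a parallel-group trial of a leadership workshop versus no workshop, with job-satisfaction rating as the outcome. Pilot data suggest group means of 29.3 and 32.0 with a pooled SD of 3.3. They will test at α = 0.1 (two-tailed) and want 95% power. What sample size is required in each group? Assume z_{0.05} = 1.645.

n = 33 per group

Cohen's d = |M₁ − M₂| / SD_pooled = |29.3 − 32.0| / 3.3 = 2.7 / 3.3 = 0.818.
For two independent groups with equal n: n = 2·((z_{α/2} + z_β) / d)².
z_{α/2} + z_β = 1.645 + 1.645 = 3.290.
n = 2 × (3.290 / 0.818)² = 2 × 4.022² = 2 × 16.18 = 32.4.
Round up to the next whole participant.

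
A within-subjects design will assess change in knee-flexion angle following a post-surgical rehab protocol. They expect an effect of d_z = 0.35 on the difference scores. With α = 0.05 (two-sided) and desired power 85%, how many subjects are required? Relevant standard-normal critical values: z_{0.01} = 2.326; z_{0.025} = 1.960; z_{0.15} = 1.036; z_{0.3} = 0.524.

For a paired (one-sample on differences) test: n = ((z_{α/2} + z_β) / d)².
z_{α/2} + z_β = 1.960 + 1.036 = 2.996.
n = (2.996 / 0.35)² = 8.560² = 73.27.
Round up.

n = 74 pairs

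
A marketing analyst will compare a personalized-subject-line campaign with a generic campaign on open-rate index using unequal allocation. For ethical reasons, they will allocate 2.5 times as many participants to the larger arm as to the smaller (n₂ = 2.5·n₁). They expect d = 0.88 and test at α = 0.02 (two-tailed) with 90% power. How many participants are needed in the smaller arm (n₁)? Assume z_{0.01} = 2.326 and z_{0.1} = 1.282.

n₁ = 24

With allocation ratio k = n₂/n₁ = 2.5, Var(x̄₁−x̄₂) = σ²(1/n₁ + 1/(k·n₁)) = σ²·(k+1)/(k·n₁).
So n₁ = (1 + 1/k)·((z_{α/2} + z_β)/d)² = 1.400 × (3.608/0.88)².
n₁ = 1.400 × 16.81 = 23.5.
Round up: n₁ = 24, giving n₂ = 2.5 × 24 = 60.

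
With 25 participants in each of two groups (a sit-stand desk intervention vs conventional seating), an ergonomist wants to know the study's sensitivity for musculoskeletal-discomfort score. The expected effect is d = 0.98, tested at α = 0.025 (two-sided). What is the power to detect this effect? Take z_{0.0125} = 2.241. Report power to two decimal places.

power ≈ 0.89

For two equal groups, power = Φ(d·√(n/2) − z_{α/2}).
d·√(n/2) = 0.98 × √(25/2) = 0.98 × 3.536 = 3.465.
z_β = 3.465 − 2.241 = 1.224.
Power = Φ(1.224) = 0.889.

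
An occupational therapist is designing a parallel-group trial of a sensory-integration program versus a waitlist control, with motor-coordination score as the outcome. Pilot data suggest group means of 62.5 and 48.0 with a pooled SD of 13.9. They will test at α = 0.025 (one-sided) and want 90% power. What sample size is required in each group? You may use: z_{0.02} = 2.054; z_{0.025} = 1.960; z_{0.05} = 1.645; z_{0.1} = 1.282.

n = 20 per group

Cohen's d = |M₁ − M₂| / SD_pooled = |62.5 − 48.0| / 13.9 = 14.5 / 13.9 = 1.043.
For two independent groups with equal n: n = 2·((z_{α} + z_β) / d)².
z_{α} + z_β = 1.960 + 1.282 = 3.242.
n = 2 × (3.242 / 1.043)² = 2 × 3.108² = 2 × 9.66 = 19.3.
Round up to the next whole participant.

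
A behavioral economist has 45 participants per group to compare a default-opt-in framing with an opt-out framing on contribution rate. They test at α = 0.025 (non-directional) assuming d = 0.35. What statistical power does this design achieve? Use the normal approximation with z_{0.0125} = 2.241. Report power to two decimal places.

For two equal groups, power = Φ(d·√(n/2) − z_{α/2}).
d·√(n/2) = 0.35 × √(45/2) = 0.35 × 4.743 = 1.660.
z_β = 1.660 − 2.241 = -0.581.
Power = Φ(-0.581) = 0.281.

power ≈ 0.28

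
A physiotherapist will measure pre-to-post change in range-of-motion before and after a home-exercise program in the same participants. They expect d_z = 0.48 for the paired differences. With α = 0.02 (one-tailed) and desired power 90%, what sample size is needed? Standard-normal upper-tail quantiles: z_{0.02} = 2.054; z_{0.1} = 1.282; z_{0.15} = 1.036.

n = 49 pairs

For a paired (one-sample on differences) test: n = ((z_{α} + z_β) / d)².
z_{α} + z_β = 2.054 + 1.282 = 3.336.
n = (3.336 / 0.48)² = 6.950² = 48.30.
Round up.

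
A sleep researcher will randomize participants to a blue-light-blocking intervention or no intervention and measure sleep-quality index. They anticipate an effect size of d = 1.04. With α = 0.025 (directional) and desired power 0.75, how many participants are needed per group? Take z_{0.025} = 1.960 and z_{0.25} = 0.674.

n = 13 per group

For two independent groups with equal n: n = 2·((z_{α} + z_β) / d)².
z_{α} + z_β = 1.960 + 0.674 = 2.634.
n = 2 × (2.634 / 1.04)² = 2 × 2.533² = 2 × 6.41 = 12.8.
Round up to the next whole participant.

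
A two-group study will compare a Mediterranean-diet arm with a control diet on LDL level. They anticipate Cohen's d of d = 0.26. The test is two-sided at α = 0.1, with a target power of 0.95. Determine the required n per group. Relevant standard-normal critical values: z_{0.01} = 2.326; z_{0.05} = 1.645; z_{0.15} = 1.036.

n = 321 per group

For two independent groups with equal n: n = 2·((z_{α/2} + z_β) / d)².
z_{α/2} + z_β = 1.645 + 1.645 = 3.290.
n = 2 × (3.290 / 0.26)² = 2 × 12.654² = 2 × 160.12 = 320.2.
Round up to the next whole participant.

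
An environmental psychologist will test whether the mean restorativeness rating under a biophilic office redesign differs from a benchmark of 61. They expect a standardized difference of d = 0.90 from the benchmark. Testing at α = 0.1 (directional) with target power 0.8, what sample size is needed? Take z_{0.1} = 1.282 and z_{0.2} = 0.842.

For a one-sample test: n = ((z_{α} + z_β) / d)².
z_{α} + z_β = 1.282 + 0.842 = 2.124.
n = (2.124 / 0.90)² = 2.360² = 5.57.
Round up.

n = 6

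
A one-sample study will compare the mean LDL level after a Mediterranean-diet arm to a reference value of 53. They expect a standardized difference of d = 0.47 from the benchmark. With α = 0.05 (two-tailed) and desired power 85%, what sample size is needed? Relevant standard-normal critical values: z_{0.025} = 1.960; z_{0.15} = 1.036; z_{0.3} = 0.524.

n = 41

For a one-sample test: n = ((z_{α/2} + z_β) / d)².
z_{α/2} + z_β = 1.960 + 1.036 = 2.996.
n = (2.996 / 0.47)² = 6.374² = 40.63.
Round up.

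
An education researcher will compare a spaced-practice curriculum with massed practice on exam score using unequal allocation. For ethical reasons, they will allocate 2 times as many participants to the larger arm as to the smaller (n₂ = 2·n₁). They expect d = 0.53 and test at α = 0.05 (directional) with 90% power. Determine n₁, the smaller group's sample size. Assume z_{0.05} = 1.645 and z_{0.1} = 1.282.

With allocation ratio k = n₂/n₁ = 2, Var(x̄₁−x̄₂) = σ²(1/n₁ + 1/(k·n₁)) = σ²·(k+1)/(k·n₁).
So n₁ = (1 + 1/k)·((z_{α} + z_β)/d)² = 1.500 × (2.927/0.53)².
n₁ = 1.500 × 30.50 = 45.7.
Round up: n₁ = 46, giving n₂ = 2 × 46 = 92.

n₁ = 46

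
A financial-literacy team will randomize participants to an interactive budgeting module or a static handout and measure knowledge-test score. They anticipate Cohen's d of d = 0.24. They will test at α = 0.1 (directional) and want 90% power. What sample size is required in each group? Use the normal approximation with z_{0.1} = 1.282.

For two independent groups with equal n: n = 2·((z_{α} + z_β) / d)².
z_{α} + z_β = 1.282 + 1.282 = 2.564.
n = 2 × (2.564 / 0.24)² = 2 × 10.683² = 2 × 114.13 = 228.3.
Round up to the next whole participant.

n = 229 per group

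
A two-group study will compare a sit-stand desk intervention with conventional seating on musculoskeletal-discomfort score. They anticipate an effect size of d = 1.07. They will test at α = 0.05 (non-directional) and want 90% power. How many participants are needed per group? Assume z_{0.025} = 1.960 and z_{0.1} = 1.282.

n = 19 per group

For two independent groups with equal n: n = 2·((z_{α/2} + z_β) / d)².
z_{α/2} + z_β = 1.960 + 1.282 = 3.242.
n = 2 × (3.242 / 1.07)² = 2 × 3.030² = 2 × 9.18 = 18.4.
Round up to the next whole participant.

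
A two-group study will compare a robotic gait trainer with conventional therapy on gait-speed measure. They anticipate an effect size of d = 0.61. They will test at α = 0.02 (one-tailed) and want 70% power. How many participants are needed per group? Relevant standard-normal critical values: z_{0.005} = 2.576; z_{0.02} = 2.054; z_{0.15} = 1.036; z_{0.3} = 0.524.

For two independent groups with equal n: n = 2·((z_{α} + z_β) / d)².
z_{α} + z_β = 2.054 + 0.524 = 2.578.
n = 2 × (2.578 / 0.61)² = 2 × 4.226² = 2 × 17.86 = 35.7.
Round up to the next whole participant.

n = 36 per group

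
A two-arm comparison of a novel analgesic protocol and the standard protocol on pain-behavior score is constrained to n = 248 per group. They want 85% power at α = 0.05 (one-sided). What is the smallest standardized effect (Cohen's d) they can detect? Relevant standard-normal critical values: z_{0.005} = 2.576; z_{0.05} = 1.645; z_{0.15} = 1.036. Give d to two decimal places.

For two independent groups of n = 248 each: d_min = (z_{α} + z_β)·√(2/n).
z-sum = 1.645 + 1.036 = 2.681.
d_min = 2.681 × √(2/248) = 2.681 × 0.0898 = 0.241.

d_min ≈ 0.24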